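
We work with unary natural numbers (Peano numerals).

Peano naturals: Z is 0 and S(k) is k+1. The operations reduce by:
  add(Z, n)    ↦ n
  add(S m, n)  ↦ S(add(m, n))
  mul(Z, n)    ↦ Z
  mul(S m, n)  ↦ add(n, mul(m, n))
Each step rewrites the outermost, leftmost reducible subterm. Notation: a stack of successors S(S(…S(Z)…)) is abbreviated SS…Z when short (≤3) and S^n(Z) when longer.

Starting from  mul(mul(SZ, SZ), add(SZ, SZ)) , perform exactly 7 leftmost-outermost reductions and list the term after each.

Answer: after 7 steps: S(S(add(Z, mul(add(Z, mul(Z, SZ)), add(SZ, SZ)))))

Working:
  start: mul(mul(SZ, SZ), add(SZ, SZ))
  →1  mul(add(SZ, mul(Z, SZ)), add(SZ, SZ))
  →2  mul(S(add(Z, mul(Z, SZ))), add(SZ, SZ))
  →3  add(add(SZ, SZ), mul(add(Z, mul(Z, SZ)), add(SZ, SZ)))
  →4  add(S(add(Z, SZ)), mul(add(Z, mul(Z, SZ)), add(SZ, SZ)))
  →5  S(add(add(Z, SZ), mul(add(Z, mul(Z, SZ)), add(SZ, SZ))))
  →6  S(add(SZ, mul(add(Z, mul(Z, SZ)), add(SZ, SZ))))
  →7  S(S(add(Z, mul(add(Z, mul(Z, SZ)), add(SZ, SZ)))))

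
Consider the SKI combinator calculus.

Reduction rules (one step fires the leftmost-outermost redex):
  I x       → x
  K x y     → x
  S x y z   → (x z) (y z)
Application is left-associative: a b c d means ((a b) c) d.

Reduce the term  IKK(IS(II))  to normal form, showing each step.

  start: IKK(IS(II))
  [1] KK(IS(II))
  [2] K

Answer: normal form = K  (in 2 steps)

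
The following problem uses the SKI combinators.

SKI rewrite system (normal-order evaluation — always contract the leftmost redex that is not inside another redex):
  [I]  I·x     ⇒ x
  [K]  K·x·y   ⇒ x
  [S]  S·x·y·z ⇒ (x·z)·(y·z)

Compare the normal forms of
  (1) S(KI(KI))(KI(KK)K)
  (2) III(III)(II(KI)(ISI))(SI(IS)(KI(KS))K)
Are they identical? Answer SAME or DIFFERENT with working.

Answer: SAME — A ⇓ SIK, B ⇓ SIK

Reduction:
Term A:
  start: S(KI(KI))(KI(KK)K)
  step 1: SI(KI(KK)K)
  step 2: SI(IK)
  step 3: SIK

Term B:
  start: III(III)(II(KI)(ISI))(SI(IS)(KI(KS))K)
  step 1: II(III)(II(KI)(ISI))(SI(IS)(KI(KS))K)
  step 2: I(III)(II(KI)(ISI))(SI(IS)(KI(KS))K)
  step 3: III(II(KI)(ISI))(SI(IS)(KI(KS))K)
  step 4: II(II(KI)(ISI))(SI(IS)(KI(KS))K)
  step 5: I(II(KI)(ISI))(SI(IS)(KI(KS))K)
  step 6: II(KI)(ISI)(SI(IS)(KI(KS))K)
  step 7: I(KI)(ISI)(SI(IS)(KI(KS))K)
  step 8: KI(ISI)(SI(IS)(KI(KS))K)
  step 9: I(SI(IS)(KI(KS))K)
  step 10: SI(IS)(KI(KS))K
  step 11: I(KI(KS))(IS(KI(KS)))K
  step 12: KI(KS)(IS(KI(KS)))K
  step 13: I(IS(KI(KS)))K
  step 14: IS(KI(KS))K
  step 15: S(KI(KS))K
  step 16: SIK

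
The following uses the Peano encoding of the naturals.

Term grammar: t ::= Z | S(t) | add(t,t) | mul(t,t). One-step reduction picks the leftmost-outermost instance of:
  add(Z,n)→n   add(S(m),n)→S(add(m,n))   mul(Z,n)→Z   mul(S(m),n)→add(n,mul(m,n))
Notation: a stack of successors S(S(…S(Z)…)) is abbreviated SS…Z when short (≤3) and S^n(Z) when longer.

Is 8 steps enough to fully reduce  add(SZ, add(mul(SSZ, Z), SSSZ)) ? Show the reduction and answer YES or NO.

  start: add(SZ, add(mul(SSZ, Z), SSSZ))
  step 1: S(add(Z, add(mul(SSZ, Z), SSSZ)))
  step 2: S(add(mul(SSZ, Z), SSSZ))
  step 3: S(add(add(Z, mul(SZ, Z)), SSSZ))
  step 4: S(add(mul(SZ, Z), SSSZ))
  step 5: S(add(add(Z, mul(Z, Z)), SSSZ))
  step 6: S(add(mul(Z, Z), SSSZ))
  step 7: S(add(Z, SSSZ))
  step 8: S^4(Z)

Answer: YES — reaches normal form S^4(Z) in 8 ≤ 8 steps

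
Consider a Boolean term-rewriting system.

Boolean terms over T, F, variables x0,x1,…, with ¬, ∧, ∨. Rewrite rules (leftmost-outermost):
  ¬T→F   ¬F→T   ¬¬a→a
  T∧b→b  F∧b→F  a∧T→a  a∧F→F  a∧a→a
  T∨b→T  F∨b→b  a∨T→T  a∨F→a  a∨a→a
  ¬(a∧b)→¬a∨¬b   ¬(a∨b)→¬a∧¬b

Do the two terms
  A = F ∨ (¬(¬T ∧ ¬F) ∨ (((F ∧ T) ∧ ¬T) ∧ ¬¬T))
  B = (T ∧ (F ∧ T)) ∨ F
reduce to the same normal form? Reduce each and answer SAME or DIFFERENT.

Answer: DIFFERENT — A ⇓ T, B ⇓ F

Reduction:
Term A:
  start: F ∨ (¬(¬T ∧ ¬F) ∨ (((F ∧ T) ∧ ¬T) ∧ ¬¬T))
  step 1: ¬(¬T ∧ ¬F) ∨ (((F ∧ T) ∧ ¬T) ∧ ¬¬T)
  step 2: (¬¬T ∨ ¬¬F) ∨ (((F ∧ T) ∧ ¬T) ∧ ¬¬T)
  step 3: (T ∨ ¬¬F) ∨ (((F ∧ T) ∧ ¬T) ∧ ¬¬T)
  step 4: T ∨ (((F ∧ T) ∧ ¬T) ∧ ¬¬T)
  step 5: T

Term B:
  start: (T ∧ (F ∧ T)) ∨ F
  step 1: T ∧ (F ∧ T)
  step 2: F ∧ T
  step 3: F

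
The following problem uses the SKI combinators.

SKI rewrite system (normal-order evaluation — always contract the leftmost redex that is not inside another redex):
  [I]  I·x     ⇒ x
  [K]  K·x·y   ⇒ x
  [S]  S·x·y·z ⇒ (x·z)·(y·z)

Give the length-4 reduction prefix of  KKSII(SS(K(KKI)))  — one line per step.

  start: KKSII(SS(K(KKI)))
  step 1: KII(SS(K(KKI)))
  step 2: I(SS(K(KKI)))
  step 3: SS(K(KKI))
  step 4: SS(KK)

Answer: after 4 steps: SS(KK)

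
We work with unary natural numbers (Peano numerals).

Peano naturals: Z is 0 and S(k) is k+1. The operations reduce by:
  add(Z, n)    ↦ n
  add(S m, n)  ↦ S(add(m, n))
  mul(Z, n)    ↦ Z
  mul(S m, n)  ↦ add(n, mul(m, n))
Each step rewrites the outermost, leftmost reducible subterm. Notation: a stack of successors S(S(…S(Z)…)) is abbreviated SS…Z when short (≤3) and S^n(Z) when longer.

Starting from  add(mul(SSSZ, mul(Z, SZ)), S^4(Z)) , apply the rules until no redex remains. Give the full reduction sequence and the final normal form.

Answer: normal form = S^4(Z)  (in 11 steps)

Working:
  start: add(mul(SSSZ, mul(Z, SZ)), S^4(Z))
  step 1: add(add(mul(Z, SZ), mul(SSZ, mul(Z, SZ))), S^4(Z))
  step 2: add(add(Z, mul(SSZ, mul(Z, SZ))), S^4(Z))
  step 3: add(mul(SSZ, mul(Z, SZ)), S^4(Z))
  step 4: add(add(mul(Z, SZ), mul(SZ, mul(Z, SZ))), S^4(Z))
  step 5: add(add(Z, mul(SZ, mul(Z, SZ))), S^4(Z))
  step 6: add(mul(SZ, mul(Z, SZ)), S^4(Z))
  step 7: add(add(mul(Z, SZ), mul(Z, mul(Z, SZ))), S^4(Z))
  step 8: add(add(Z, mul(Z, mul(Z, SZ))), S^4(Z))
  step 9: add(mul(Z, mul(Z, SZ)), S^4(Z))
  step 10: add(Z, S^4(Z))
  step 11: S^4(Z)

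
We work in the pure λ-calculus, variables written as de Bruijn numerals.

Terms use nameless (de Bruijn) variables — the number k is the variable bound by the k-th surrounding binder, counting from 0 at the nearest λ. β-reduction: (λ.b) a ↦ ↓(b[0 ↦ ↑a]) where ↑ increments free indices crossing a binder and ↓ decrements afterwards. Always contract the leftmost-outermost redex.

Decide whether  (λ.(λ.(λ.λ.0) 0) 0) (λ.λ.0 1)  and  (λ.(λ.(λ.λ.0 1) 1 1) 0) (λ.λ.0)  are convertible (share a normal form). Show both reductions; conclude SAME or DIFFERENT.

Term A:
  start: (λ.(λ.(λ.λ.0) 0) 0) (λ.λ.0 1)
  [1] (λ.(λ.λ.0) 0) (λ.λ.0 1)
  [2] (λ.λ.0) (λ.λ.0 1)
  [3] λ.0

Term B:
  start: (λ.(λ.(λ.λ.0 1) 1 1) 0) (λ.λ.0)
  [1] (λ.(λ.λ.0 1) (λ.λ.0) (λ.λ.0)) (λ.λ.0)
  [2] (λ.λ.0 1) (λ.λ.0) (λ.λ.0)
  [3] (λ.0 (λ.λ.0)) (λ.λ.0)
  [4] (λ.λ.0) (λ.λ.0)
  [5] λ.0

Answer: SAME — A ⇓ λ.0, B ⇓ λ.0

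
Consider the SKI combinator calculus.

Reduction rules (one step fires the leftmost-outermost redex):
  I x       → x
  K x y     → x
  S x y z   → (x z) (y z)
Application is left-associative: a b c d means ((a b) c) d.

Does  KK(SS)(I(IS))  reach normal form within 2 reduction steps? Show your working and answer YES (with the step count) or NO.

  start: KK(SS)(I(IS))
  step 1: K(I(IS))
  step 2: K(IS)

Answer: NO — after 2 steps the term is K(IS), not yet normal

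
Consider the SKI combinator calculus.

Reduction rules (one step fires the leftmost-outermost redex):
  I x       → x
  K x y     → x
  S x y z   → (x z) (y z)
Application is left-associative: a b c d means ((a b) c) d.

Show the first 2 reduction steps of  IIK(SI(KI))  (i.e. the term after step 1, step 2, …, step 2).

Answer: after 2 steps: K(SI(KI))

Derivation:
  start: IIK(SI(KI))
  step 1: IK(SI(KI))
  step 2: K(SI(KI))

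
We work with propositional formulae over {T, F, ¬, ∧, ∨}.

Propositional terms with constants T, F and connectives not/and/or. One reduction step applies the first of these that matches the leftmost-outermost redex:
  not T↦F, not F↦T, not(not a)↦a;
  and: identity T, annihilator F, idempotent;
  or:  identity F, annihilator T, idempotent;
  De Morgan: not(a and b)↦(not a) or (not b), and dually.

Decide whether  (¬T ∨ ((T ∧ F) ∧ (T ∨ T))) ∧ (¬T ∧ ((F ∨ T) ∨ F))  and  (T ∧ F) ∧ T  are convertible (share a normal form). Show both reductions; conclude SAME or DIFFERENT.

Term A:
  start: (¬T ∨ ((T ∧ F) ∧ (T ∨ T))) ∧ (¬T ∧ ((F ∨ T) ∨ F))
  step 1: (F ∨ ((T ∧ F) ∧ (T ∨ T))) ∧ (¬T ∧ ((F ∨ T) ∨ F))
  step 2: ((T ∧ F) ∧ (T ∨ T)) ∧ (¬T ∧ ((F ∨ T) ∨ F))
  step 3: (F ∧ (T ∨ T)) ∧ (¬T ∧ ((F ∨ T) ∨ F))
  step 4: F ∧ (¬T ∧ ((F ∨ T) ∨ F))
  step 5: F

Term B:
  start: (T ∧ F) ∧ T
  step 1: T ∧ F
  step 2: F

Answer: SAME — A ⇓ F, B ⇓ F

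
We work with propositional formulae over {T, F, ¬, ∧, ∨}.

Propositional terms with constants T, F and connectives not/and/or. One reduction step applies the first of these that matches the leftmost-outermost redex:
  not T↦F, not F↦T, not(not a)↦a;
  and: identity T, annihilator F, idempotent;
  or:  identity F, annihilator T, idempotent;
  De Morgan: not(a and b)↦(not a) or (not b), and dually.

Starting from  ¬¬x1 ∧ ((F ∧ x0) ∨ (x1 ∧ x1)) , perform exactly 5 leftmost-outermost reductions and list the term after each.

Answer: after 5 steps: x1

Derivation:
  start: ¬¬x1 ∧ ((F ∧ x0) ∨ (x1 ∧ x1))
  [1] x1 ∧ ((F ∧ x0) ∨ (x1 ∧ x1))
  [2] x1 ∧ (F ∨ (x1 ∧ x1))
  [3] x1 ∧ (x1 ∧ x1)
  [4] x1 ∧ x1
  [5] x1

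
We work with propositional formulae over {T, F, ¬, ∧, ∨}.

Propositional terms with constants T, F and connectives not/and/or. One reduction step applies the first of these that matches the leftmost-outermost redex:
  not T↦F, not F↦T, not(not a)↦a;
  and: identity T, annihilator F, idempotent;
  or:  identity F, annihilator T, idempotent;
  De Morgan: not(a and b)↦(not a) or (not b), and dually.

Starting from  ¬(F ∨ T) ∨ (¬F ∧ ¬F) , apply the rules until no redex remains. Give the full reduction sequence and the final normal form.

Answer: normal form = T  (in 7 steps)

Reduction:
  start: ¬(F ∨ T) ∨ (¬F ∧ ¬F)
  →1  (¬F ∧ ¬T) ∨ (¬F ∧ ¬F)
  →2  (T ∧ ¬T) ∨ (¬F ∧ ¬F)
  →3  ¬T ∨ (¬F ∧ ¬F)
  →4  F ∨ (¬F ∧ ¬F)
  →5  ¬F ∧ ¬F
  →6  ¬F
  →7  T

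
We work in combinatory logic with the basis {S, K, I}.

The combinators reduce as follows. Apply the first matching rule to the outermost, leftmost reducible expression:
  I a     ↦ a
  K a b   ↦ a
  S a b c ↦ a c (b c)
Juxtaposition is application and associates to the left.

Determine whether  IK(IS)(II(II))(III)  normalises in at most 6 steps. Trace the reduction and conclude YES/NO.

  start: IK(IS)(II(II))(III)
  →1  K(IS)(II(II))(III)
  →2  IS(III)
  →3  S(III)
  →4  S(II)
  →5  SI

Answer: YES — reaches normal form SI in 5 ≤ 6 steps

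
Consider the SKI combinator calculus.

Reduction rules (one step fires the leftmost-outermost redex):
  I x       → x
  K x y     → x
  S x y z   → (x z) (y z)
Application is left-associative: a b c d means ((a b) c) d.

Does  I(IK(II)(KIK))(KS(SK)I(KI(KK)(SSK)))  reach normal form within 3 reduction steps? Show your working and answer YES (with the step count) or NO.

Answer: NO — after 3 steps the term is II(KS(SK)I(KI(KK)(SSK))), not yet normal

Working:
  start: I(IK(II)(KIK))(KS(SK)I(KI(KK)(SSK)))
  →1  IK(II)(KIK)(KS(SK)I(KI(KK)(SSK)))
  →2  K(II)(KIK)(KS(SK)I(KI(KK)(SSK)))
  →3  II(KS(SK)I(KI(KK)(SSK)))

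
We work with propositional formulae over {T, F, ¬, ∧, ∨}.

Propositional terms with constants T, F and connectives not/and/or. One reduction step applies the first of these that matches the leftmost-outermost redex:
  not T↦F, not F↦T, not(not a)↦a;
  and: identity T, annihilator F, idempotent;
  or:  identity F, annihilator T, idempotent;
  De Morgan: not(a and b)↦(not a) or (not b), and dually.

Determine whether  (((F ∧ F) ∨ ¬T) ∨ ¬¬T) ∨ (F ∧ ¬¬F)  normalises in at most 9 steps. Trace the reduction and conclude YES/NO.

Answer: YES — reaches normal form T in 6 ≤ 9 steps

Derivation:
  start: (((F ∧ F) ∨ ¬T) ∨ ¬¬T) ∨ (F ∧ ¬¬F)
  →1  ((F ∨ ¬T) ∨ ¬¬T) ∨ (F ∧ ¬¬F)
  →2  (¬T ∨ ¬¬T) ∨ (F ∧ ¬¬F)
  →3  (F ∨ ¬¬T) ∨ (F ∧ ¬¬F)
  →4  ¬¬T ∨ (F ∧ ¬¬F)
  →5  T ∨ (F ∧ ¬¬F)
  →6  T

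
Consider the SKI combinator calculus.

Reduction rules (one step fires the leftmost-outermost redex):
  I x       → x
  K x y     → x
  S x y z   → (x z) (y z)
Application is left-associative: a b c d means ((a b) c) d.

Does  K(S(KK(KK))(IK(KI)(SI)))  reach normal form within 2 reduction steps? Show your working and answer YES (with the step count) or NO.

Answer: NO — after 2 steps the term is K(SK(K(KI)(SI))), not yet normal

Working:
  start: K(S(KK(KK))(IK(KI)(SI)))
  →1  K(SK(IK(KI)(SI)))
  →2  K(SK(K(KI)(SI)))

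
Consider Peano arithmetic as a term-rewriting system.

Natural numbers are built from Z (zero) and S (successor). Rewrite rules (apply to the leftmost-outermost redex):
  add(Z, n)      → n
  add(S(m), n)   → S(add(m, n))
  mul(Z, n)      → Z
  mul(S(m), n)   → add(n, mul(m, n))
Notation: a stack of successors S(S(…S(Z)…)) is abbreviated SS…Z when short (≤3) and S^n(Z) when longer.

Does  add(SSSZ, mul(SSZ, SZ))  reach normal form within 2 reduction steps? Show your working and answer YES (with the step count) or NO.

  start: add(SSSZ, mul(SSZ, SZ))
  step 1: S(add(SSZ, mul(SSZ, SZ)))
  step 2: S(S(add(SZ, mul(SSZ, SZ))))

Answer: NO — after 2 steps the term is S(S(add(SZ, mul(SSZ, SZ)))), not yet normal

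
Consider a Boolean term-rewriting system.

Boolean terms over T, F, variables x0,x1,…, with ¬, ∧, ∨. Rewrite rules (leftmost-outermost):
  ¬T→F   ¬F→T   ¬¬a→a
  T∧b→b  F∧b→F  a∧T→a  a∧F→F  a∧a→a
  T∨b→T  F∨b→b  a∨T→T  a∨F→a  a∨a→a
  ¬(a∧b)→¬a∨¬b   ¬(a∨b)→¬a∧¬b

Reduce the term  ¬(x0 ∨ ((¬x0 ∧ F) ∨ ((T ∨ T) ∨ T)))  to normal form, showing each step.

Answer: normal form = F  (in 13 steps)

Reduction:
  start: ¬(x0 ∨ ((¬x0 ∧ F) ∨ ((T ∨ T) ∨ T)))
  →1  ¬x0 ∧ ¬((¬x0 ∧ F) ∨ ((T ∨ T) ∨ T))
  →2  ¬x0 ∧ (¬(¬x0 ∧ F) ∧ ¬((T ∨ T) ∨ T))
  →3  ¬x0 ∧ ((¬¬x0 ∨ ¬F) ∧ ¬((T ∨ T) ∨ T))
  →4  ¬x0 ∧ ((x0 ∨ ¬F) ∧ ¬((T ∨ T) ∨ T))
  →5  ¬x0 ∧ ((x0 ∨ T) ∧ ¬((T ∨ T) ∨ T))
  →6  ¬x0 ∧ (T ∧ ¬((T ∨ T) ∨ T))
  →7  ¬x0 ∧ ¬((T ∨ T) ∨ T)
  →8  ¬x0 ∧ (¬(T ∨ T) ∧ ¬T)
  →9  ¬x0 ∧ ((¬T ∧ ¬T) ∧ ¬T)
  →10  ¬x0 ∧ (¬T ∧ ¬T)
  →11  ¬x0 ∧ ¬T
  →12  ¬x0 ∧ F
  →13  F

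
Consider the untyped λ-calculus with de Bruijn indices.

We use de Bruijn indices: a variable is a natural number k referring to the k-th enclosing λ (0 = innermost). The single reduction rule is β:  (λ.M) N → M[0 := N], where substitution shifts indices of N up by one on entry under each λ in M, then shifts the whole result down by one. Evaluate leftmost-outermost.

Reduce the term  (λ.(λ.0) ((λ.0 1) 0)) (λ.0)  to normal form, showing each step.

Answer: normal form = λ.0  (in 4 steps)

Reduction:
  start: (λ.(λ.0) ((λ.0 1) 0)) (λ.0)
  →1  (λ.0) ((λ.0 (λ.0)) (λ.0))
  →2  (λ.0 (λ.0)) (λ.0)
  →3  (λ.0) (λ.0)
  →4  λ.0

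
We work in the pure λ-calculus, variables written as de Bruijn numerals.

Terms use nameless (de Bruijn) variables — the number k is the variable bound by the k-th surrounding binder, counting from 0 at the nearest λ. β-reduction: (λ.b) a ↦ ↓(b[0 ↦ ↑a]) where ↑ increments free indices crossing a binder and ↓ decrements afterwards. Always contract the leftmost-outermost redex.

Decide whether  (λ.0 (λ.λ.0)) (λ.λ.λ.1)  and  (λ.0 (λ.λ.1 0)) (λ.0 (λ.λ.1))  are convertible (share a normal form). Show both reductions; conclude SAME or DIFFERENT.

Term A:
  start: (λ.0 (λ.λ.0)) (λ.λ.λ.1)
  step 1: (λ.λ.λ.1) (λ.λ.0)
  step 2: λ.λ.1

Term B:
  start: (λ.0 (λ.λ.1 0)) (λ.0 (λ.λ.1))
  step 1: (λ.0 (λ.λ.1)) (λ.λ.1 0)
  step 2: (λ.λ.1 0) (λ.λ.1)
  step 3: λ.(λ.λ.1) 0
  step 4: λ.λ.1

Answer: SAME — A ⇓ λ.λ.1, B ⇓ λ.λ.1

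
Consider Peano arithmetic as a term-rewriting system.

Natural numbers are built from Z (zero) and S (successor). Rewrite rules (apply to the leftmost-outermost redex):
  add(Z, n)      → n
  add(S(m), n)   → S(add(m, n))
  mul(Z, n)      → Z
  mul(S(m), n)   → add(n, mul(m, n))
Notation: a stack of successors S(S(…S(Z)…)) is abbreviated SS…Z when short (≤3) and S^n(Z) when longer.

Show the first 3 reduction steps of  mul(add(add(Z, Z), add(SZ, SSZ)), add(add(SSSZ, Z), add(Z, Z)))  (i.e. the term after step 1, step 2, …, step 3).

Answer: after 3 steps: mul(S(add(Z, SSZ)), add(add(SSSZ, Z), add(Z, Z)))

Reduction:
  start: mul(add(add(Z, Z), add(SZ, SSZ)), add(add(SSSZ, Z), add(Z, Z)))
  step 1: mul(add(Z, add(SZ, SSZ)), add(add(SSSZ, Z), add(Z, Z)))
  step 2: mul(add(SZ, SSZ), add(add(SSSZ, Z), add(Z, Z)))
  step 3: mul(S(add(Z, SSZ)), add(add(SSSZ, Z), add(Z, Z)))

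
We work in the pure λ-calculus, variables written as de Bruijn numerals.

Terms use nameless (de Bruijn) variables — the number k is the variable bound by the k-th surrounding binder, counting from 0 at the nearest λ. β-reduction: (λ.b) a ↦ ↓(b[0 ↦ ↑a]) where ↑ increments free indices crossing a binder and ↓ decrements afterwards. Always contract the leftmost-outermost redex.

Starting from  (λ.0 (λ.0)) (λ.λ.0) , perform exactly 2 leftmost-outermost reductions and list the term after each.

  start: (λ.0 (λ.0)) (λ.λ.0)
  step 1: (λ.λ.0) (λ.0)
  step 2: λ.0

Answer: after 2 steps: λ.0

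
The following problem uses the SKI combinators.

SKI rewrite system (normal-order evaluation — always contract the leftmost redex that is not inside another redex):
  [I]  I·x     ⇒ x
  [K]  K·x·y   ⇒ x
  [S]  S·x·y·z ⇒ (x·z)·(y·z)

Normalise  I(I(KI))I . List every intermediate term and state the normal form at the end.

Answer: normal form = I  (in 3 steps)

Derivation:
  start: I(I(KI))I
  →1  I(KI)I
  →2  KII
  →3  I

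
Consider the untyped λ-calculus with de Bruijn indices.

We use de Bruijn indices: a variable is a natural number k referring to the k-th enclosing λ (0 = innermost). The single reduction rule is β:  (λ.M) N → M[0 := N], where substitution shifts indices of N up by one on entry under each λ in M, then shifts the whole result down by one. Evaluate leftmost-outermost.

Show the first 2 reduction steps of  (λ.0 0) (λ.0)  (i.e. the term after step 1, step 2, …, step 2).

  start: (λ.0 0) (λ.0)
  [1] (λ.0) (λ.0)
  [2] λ.0

Answer: after 2 steps: λ.0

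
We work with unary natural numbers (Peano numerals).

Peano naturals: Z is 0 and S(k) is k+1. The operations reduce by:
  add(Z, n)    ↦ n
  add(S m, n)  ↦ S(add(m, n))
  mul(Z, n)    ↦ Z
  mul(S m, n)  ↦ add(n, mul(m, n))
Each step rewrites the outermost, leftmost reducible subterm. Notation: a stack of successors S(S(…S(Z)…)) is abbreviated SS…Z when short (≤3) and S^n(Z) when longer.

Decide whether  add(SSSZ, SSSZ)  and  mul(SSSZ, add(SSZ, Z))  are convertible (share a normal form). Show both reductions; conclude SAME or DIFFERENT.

Answer: SAME — A ⇓ S^6(Z), B ⇓ S^6(Z)

Working:
Term A:
  start: add(SSSZ, SSSZ)
  →1  S(add(SSZ, SSSZ))
  →2  S(S(add(SZ, SSSZ)))
  →3  S(S(S(add(Z, SSSZ))))
  →4  S^6(Z)

Term B:
  start: mul(SSSZ, add(SSZ, Z))
  →1  add(add(SSZ, Z), mul(SSZ, add(SSZ, Z)))
  →2  add(S(add(SZ, Z)), mul(SSZ, add(SSZ, Z)))
  →3  S(add(add(SZ, Z), mul(SSZ, add(SSZ, Z))))
  →4  S(add(S(add(Z, Z)), mul(SSZ, add(SSZ, Z))))
  →5  S(S(add(add(Z, Z), mul(SSZ, add(SSZ, Z)))))
  →6  S(S(add(Z, mul(SSZ, add(SSZ, Z)))))
  →7  S(S(mul(SSZ, add(SSZ, Z))))
  →8  S(S(add(add(SSZ, Z), mul(SZ, add(SSZ, Z)))))
  →9  S(S(add(S(add(SZ, Z)), mul(SZ, add(SSZ, Z)))))
  →10  S(S(S(add(add(SZ, Z), mul(SZ, add(SSZ, Z))))))
  →11  S(S(S(add(S(add(Z, Z)), mul(SZ, add(SSZ, Z))))))
  →12  S(S(S(S(add(add(Z, Z), mul(SZ, add(SSZ, Z)))))))
  →13  S(S(S(S(add(Z, mul(SZ, add(SSZ, Z)))))))
  →14  S(S(S(S(mul(SZ, add(SSZ, Z))))))
  →15  S(S(S(S(add(add(SSZ, Z), mul(Z, add(SSZ, Z)))))))
  →16  S(S(S(S(add(S(add(SZ, Z)), mul(Z, add(SSZ, Z)))))))
  →17  S(S(S(S(S(add(add(SZ, Z), mul(Z, add(SSZ, Z))))))))
  →18  S(S(S(S(S(add(S(add(Z, Z)), mul(Z, add(SSZ, Z))))))))
  →19  S(S(S(S(S(S(add(add(Z, Z), mul(Z, add(SSZ, Z)))))))))
  →20  S(S(S(S(S(S(add(Z, mul(Z, add(SSZ, Z)))))))))
  →21  S(S(S(S(S(S(mul(Z, add(SSZ, Z))))))))
  →22  S^6(Z)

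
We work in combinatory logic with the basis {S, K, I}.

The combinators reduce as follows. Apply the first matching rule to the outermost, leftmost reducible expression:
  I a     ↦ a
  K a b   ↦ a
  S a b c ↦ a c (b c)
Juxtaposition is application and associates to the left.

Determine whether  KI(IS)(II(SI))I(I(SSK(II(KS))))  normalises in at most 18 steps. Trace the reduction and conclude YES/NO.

Answer: YES — reaches normal form S(KS) in 15 ≤ 18 steps

Working:
  start: KI(IS)(II(SI))I(I(SSK(II(KS))))
  →1  I(II(SI))I(I(SSK(II(KS))))
  →2  II(SI)I(I(SSK(II(KS))))
  →3  I(SI)I(I(SSK(II(KS))))
  →4  SII(I(SSK(II(KS))))
  →5  I(I(SSK(II(KS))))(I(I(SSK(II(KS)))))
  →6  I(SSK(II(KS)))(I(I(SSK(II(KS)))))
  →7  SSK(II(KS))(I(I(SSK(II(KS)))))
  →8  S(II(KS))(K(II(KS)))(I(I(SSK(II(KS)))))
  →9  II(KS)(I(I(SSK(II(KS)))))(K(II(KS))(I(I(SSK(II(KS))))))
  →10  I(KS)(I(I(SSK(II(KS)))))(K(II(KS))(I(I(SSK(II(KS))))))
  →11  KS(I(I(SSK(II(KS)))))(K(II(KS))(I(I(SSK(II(KS))))))
  →12  S(K(II(KS))(I(I(SSK(II(KS))))))
  →13  S(II(KS))
  →14  S(I(KS))
  →15  S(KS)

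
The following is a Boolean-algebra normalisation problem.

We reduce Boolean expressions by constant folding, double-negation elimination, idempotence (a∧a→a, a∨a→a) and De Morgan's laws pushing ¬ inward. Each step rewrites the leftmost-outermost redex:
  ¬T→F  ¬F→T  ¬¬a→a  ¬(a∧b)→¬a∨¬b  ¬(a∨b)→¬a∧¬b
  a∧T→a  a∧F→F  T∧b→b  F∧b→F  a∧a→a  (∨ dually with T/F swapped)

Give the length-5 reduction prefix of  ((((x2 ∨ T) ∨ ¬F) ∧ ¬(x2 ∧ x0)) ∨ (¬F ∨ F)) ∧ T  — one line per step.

  start: ((((x2 ∨ T) ∨ ¬F) ∧ ¬(x2 ∧ x0)) ∨ (¬F ∨ F)) ∧ T
  step 1: (((x2 ∨ T) ∨ ¬F) ∧ ¬(x2 ∧ x0)) ∨ (¬F ∨ F)
  step 2: ((T ∨ ¬F) ∧ ¬(x2 ∧ x0)) ∨ (¬F ∨ F)
  step 3: (T ∧ ¬(x2 ∧ x0)) ∨ (¬F ∨ F)
  step 4: ¬(x2 ∧ x0) ∨ (¬F ∨ F)
  step 5: (¬x2 ∨ ¬x0) ∨ (¬F ∨ F)

Answer: after 5 steps: (¬x2 ∨ ¬x0) ∨ (¬F ∨ F)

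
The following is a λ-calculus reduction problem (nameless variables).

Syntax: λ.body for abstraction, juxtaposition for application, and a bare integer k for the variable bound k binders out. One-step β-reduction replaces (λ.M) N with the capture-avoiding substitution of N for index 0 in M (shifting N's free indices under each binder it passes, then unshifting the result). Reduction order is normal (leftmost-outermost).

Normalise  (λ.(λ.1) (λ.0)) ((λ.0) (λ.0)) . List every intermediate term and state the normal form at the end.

  start: (λ.(λ.1) (λ.0)) ((λ.0) (λ.0))
  step 1: (λ.(λ.0) (λ.0)) (λ.0)
  step 2: (λ.0) (λ.0)
  step 3: λ.0

Answer: normal form = λ.0  (in 3 steps)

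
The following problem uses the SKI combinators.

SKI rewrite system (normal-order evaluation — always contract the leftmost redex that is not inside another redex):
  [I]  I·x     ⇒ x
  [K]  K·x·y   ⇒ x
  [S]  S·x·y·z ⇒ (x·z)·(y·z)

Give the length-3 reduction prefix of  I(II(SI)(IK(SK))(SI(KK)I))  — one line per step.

Answer: after 3 steps: SI(IK(SK))(SI(KK)I)

Derivation:
  start: I(II(SI)(IK(SK))(SI(KK)I))
  →1  II(SI)(IK(SK))(SI(KK)I)
  →2  I(SI)(IK(SK))(SI(KK)I)
  →3  SI(IK(SK))(SI(KK)I)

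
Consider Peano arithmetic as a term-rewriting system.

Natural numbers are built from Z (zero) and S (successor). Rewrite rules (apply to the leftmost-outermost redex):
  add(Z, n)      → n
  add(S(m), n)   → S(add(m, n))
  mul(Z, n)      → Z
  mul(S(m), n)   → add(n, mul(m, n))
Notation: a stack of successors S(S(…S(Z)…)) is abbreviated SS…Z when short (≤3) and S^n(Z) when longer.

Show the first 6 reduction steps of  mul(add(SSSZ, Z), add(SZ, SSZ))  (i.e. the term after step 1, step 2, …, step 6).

  start: mul(add(SSSZ, Z), add(SZ, SSZ))
  step 1: mul(S(add(SSZ, Z)), add(SZ, SSZ))
  step 2: add(add(SZ, SSZ), mul(add(SSZ, Z), add(SZ, SSZ)))
  step 3: add(S(add(Z, SSZ)), mul(add(SSZ, Z), add(SZ, SSZ)))
  step 4: S(add(add(Z, SSZ), mul(add(SSZ, Z), add(SZ, SSZ))))
  step 5: S(add(SSZ, mul(add(SSZ, Z), add(SZ, SSZ))))
  step 6: S(S(add(SZ, mul(add(SSZ, Z), add(SZ, SSZ)))))

Answer: after 6 steps: S(S(add(SZ, mul(add(SSZ, Z), add(SZ, SSZ)))))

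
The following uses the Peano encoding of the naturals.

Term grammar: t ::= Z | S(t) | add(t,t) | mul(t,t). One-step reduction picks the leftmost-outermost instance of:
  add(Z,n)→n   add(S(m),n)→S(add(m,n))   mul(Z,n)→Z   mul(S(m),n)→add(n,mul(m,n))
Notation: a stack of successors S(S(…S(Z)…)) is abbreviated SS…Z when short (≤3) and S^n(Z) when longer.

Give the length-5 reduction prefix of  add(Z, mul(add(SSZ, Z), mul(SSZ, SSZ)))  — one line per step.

Answer: after 5 steps: add(S(add(SZ, mul(SZ, SSZ))), mul(add(SZ, Z), mul(SSZ, SSZ)))

Derivation:
  start: add(Z, mul(add(SSZ, Z), mul(SSZ, SSZ)))
  [1] mul(add(SSZ, Z), mul(SSZ, SSZ))
  [2] mul(S(add(SZ, Z)), mul(SSZ, SSZ))
  [3] add(mul(SSZ, SSZ), mul(add(SZ, Z), mul(SSZ, SSZ)))
  [4] add(add(SSZ, mul(SZ, SSZ)), mul(add(SZ, Z), mul(SSZ, SSZ)))
  [5] add(S(add(SZ, mul(SZ, SSZ))), mul(add(SZ, Z), mul(SSZ, SSZ)))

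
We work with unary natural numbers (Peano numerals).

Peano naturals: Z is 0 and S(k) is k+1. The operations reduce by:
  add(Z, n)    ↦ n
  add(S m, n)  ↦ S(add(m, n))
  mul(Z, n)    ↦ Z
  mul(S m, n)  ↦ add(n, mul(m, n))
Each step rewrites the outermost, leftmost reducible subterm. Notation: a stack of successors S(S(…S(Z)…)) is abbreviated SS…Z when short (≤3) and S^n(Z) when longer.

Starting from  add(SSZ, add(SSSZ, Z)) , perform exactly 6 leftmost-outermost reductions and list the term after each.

Answer: after 6 steps: S(S(S(S(S(add(Z, Z))))))

Reduction:
  start: add(SSZ, add(SSSZ, Z))
  [1] S(add(SZ, add(SSSZ, Z)))
  [2] S(S(add(Z, add(SSSZ, Z))))
  [3] S(S(add(SSSZ, Z)))
  [4] S(S(S(add(SSZ, Z))))
  [5] S(S(S(S(add(SZ, Z)))))
  [6] S(S(S(S(S(add(Z, Z))))))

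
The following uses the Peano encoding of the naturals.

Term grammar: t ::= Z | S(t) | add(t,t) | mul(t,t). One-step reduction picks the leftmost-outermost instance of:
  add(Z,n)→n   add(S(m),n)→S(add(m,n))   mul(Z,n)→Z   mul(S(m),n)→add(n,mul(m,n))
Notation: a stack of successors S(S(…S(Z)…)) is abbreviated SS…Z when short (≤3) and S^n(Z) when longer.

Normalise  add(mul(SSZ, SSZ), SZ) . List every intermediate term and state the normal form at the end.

Answer: normal form = S^5(Z)  (in 14 steps)

Derivation:
  start: add(mul(SSZ, SSZ), SZ)
  →1  add(add(SSZ, mul(SZ, SSZ)), SZ)
  →2  add(S(add(SZ, mul(SZ, SSZ))), SZ)
  →3  S(add(add(SZ, mul(SZ, SSZ)), SZ))
  →4  S(add(S(add(Z, mul(SZ, SSZ))), SZ))
  →5  S(S(add(add(Z, mul(SZ, SSZ)), SZ)))
  →6  S(S(add(mul(SZ, SSZ), SZ)))
  →7  S(S(add(add(SSZ, mul(Z, SSZ)), SZ)))
  →8  S(S(add(S(add(SZ, mul(Z, SSZ))), SZ)))
  →9  S(S(S(add(add(SZ, mul(Z, SSZ)), SZ))))
  →10  S(S(S(add(S(add(Z, mul(Z, SSZ))), SZ))))
  →11  S(S(S(S(add(add(Z, mul(Z, SSZ)), SZ)))))
  →12  S(S(S(S(add(mul(Z, SSZ), SZ)))))
  →13  S(S(S(S(add(Z, SZ)))))
  →14  S^5(Z)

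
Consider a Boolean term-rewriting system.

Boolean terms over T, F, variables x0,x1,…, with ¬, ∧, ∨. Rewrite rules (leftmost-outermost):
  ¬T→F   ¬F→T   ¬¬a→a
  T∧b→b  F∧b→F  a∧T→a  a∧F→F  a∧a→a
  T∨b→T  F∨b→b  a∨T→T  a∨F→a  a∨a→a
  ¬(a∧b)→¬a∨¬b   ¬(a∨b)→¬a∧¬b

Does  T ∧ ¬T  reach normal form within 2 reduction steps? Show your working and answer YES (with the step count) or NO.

Answer: YES — reaches normal form F in 2 ≤ 2 steps

Derivation:
  start: T ∧ ¬T
  →1  ¬T
  →2  F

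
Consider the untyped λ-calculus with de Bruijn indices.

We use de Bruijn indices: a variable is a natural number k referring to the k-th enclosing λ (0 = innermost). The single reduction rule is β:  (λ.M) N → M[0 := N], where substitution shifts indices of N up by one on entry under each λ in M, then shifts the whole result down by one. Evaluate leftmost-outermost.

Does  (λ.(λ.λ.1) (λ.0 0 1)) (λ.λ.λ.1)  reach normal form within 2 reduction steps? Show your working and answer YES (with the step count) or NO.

  start: (λ.(λ.λ.1) (λ.0 0 1)) (λ.λ.λ.1)
  [1] (λ.λ.1) (λ.0 0 (λ.λ.λ.1))
  [2] λ.λ.0 0 (λ.λ.λ.1)

Answer: YES — reaches normal form λ.λ.0 0 (λ.λ.λ.1) in 2 ≤ 2 steps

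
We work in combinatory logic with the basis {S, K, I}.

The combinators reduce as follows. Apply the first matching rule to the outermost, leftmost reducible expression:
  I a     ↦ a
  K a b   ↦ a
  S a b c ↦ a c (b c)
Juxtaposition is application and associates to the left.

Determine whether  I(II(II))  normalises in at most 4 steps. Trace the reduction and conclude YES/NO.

Answer: YES — reaches normal form I in 4 ≤ 4 steps

Reduction:
  start: I(II(II))
  step 1: II(II)
  step 2: I(II)
  step 3: II
  step 4: I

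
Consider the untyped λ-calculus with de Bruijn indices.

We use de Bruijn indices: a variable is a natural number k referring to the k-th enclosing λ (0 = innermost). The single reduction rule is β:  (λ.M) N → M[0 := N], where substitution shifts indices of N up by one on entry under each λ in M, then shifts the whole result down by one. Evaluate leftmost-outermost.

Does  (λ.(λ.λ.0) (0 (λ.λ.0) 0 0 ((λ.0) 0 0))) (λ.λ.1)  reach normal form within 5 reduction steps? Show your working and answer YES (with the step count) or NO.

Answer: YES — reaches normal form λ.0 in 2 ≤ 5 steps

Working:
  start: (λ.(λ.λ.0) (0 (λ.λ.0) 0 0 ((λ.0) 0 0))) (λ.λ.1)
  step 1: (λ.λ.0) ((λ.λ.1) (λ.λ.0) (λ.λ.1) (λ.λ.1) ((λ.0) (λ.λ.1) (λ.λ.1)))
  step 2: λ.0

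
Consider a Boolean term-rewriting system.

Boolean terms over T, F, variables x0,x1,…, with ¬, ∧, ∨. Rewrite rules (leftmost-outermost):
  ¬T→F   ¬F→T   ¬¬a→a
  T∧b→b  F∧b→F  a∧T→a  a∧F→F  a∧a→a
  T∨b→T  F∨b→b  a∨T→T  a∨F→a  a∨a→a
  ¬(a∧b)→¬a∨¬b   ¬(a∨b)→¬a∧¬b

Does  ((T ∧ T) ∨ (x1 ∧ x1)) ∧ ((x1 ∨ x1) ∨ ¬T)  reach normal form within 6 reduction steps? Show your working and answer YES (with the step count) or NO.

  start: ((T ∧ T) ∨ (x1 ∧ x1)) ∧ ((x1 ∨ x1) ∨ ¬T)
  step 1: (T ∨ (x1 ∧ x1)) ∧ ((x1 ∨ x1) ∨ ¬T)
  step 2: T ∧ ((x1 ∨ x1) ∨ ¬T)
  step 3: (x1 ∨ x1) ∨ ¬T
  step 4: x1 ∨ ¬T
  step 5: x1 ∨ F
  step 6: x1

Answer: YES — reaches normal form x1 in 6 ≤ 6 steps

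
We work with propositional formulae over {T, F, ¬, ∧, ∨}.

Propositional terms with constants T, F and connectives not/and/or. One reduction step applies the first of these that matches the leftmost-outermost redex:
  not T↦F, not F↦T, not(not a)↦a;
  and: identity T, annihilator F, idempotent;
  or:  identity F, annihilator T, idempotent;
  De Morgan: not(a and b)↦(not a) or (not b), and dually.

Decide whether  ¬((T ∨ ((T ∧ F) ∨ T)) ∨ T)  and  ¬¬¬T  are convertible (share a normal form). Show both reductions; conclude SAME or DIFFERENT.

Term A:
  start: ¬((T ∨ ((T ∧ F) ∨ T)) ∨ T)
  step 1: ¬(T ∨ ((T ∧ F) ∨ T)) ∧ ¬T
  step 2: (¬T ∧ ¬((T ∧ F) ∨ T)) ∧ ¬T
  step 3: (F ∧ ¬((T ∧ F) ∨ T)) ∧ ¬T
  step 4: F ∧ ¬T
  step 5: F

Term B:
  start: ¬¬¬T
  step 1: ¬T
  step 2: F

Answer: SAME — A ⇓ F, B ⇓ F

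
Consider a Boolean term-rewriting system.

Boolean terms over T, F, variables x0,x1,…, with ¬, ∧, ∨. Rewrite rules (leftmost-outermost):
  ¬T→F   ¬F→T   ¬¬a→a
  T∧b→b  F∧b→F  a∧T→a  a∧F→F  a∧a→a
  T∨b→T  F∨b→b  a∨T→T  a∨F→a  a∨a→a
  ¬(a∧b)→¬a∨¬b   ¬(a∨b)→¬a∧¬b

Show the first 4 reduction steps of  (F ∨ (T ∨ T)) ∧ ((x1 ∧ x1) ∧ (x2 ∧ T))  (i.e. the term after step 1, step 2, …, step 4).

  start: (F ∨ (T ∨ T)) ∧ ((x1 ∧ x1) ∧ (x2 ∧ T))
  [1] (T ∨ T) ∧ ((x1 ∧ x1) ∧ (x2 ∧ T))
  [2] T ∧ ((x1 ∧ x1) ∧ (x2 ∧ T))
  [3] (x1 ∧ x1) ∧ (x2 ∧ T)
  [4] x1 ∧ (x2 ∧ T)

Answer: after 4 steps: x1 ∧ (x2 ∧ T)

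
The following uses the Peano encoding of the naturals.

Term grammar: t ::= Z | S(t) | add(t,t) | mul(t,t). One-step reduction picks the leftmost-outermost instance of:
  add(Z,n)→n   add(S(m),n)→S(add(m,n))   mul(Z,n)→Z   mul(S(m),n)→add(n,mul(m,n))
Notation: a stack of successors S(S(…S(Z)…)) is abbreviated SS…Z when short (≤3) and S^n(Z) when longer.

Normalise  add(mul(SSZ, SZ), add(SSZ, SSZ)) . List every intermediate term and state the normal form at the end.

  start: add(mul(SSZ, SZ), add(SSZ, SSZ))
  →1  add(add(SZ, mul(SZ, SZ)), add(SSZ, SSZ))
  →2  add(S(add(Z, mul(SZ, SZ))), add(SSZ, SSZ))
  →3  S(add(add(Z, mul(SZ, SZ)), add(SSZ, SSZ)))
  →4  S(add(mul(SZ, SZ), add(SSZ, SSZ)))
  →5  S(add(add(SZ, mul(Z, SZ)), add(SSZ, SSZ)))
  →6  S(add(S(add(Z, mul(Z, SZ))), add(SSZ, SSZ)))
  →7  S(S(add(add(Z, mul(Z, SZ)), add(SSZ, SSZ))))
  →8  S(S(add(mul(Z, SZ), add(SSZ, SSZ))))
  →9  S(S(add(Z, add(SSZ, SSZ))))
  →10  S(S(add(SSZ, SSZ)))
  →11  S(S(S(add(SZ, SSZ))))
  →12  S(S(S(S(add(Z, SSZ)))))
  →13  S^6(Z)

Answer: normal form = S^6(Z)  (in 13 steps)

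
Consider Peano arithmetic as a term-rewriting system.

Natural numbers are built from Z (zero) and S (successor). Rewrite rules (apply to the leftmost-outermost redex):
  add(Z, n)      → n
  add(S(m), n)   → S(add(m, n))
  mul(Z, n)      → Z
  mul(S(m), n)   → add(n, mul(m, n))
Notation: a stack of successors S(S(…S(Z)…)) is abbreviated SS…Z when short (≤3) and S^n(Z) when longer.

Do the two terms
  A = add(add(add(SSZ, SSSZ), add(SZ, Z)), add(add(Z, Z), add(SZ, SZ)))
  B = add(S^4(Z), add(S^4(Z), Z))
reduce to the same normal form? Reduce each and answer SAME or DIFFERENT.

Answer: SAME — A ⇓ S^8(Z), B ⇓ S^8(Z)

Reduction:
Term A:
  start: add(add(add(SSZ, SSSZ), add(SZ, Z)), add(add(Z, Z), add(SZ, SZ)))
  [1] add(add(S(add(SZ, SSSZ)), add(SZ, Z)), add(add(Z, Z), add(SZ, SZ)))
  [2] add(S(add(add(SZ, SSSZ), add(SZ, Z))), add(add(Z, Z), add(SZ, SZ)))
  [3] S(add(add(add(SZ, SSSZ), add(SZ, Z)), add(add(Z, Z), add(SZ, SZ))))
  [4] S(add(add(S(add(Z, SSSZ)), add(SZ, Z)), add(add(Z, Z), add(SZ, SZ))))
  [5] S(add(S(add(add(Z, SSSZ), add(SZ, Z))), add(add(Z, Z), add(SZ, SZ))))
  [6] S(S(add(add(add(Z, SSSZ), add(SZ, Z)), add(add(Z, Z), add(SZ, SZ)))))
  [7] S(S(add(add(SSSZ, add(SZ, Z)), add(add(Z, Z), add(SZ, SZ)))))
  [8] S(S(add(S(add(SSZ, add(SZ, Z))), add(add(Z, Z), add(SZ, SZ)))))
  [9] S(S(S(add(add(SSZ, add(SZ, Z)), add(add(Z, Z), add(SZ, SZ))))))
  [10] S(S(S(add(S(add(SZ, add(SZ, Z))), add(add(Z, Z), add(SZ, SZ))))))
  [11] S(S(S(S(add(add(SZ, add(SZ, Z)), add(add(Z, Z), add(SZ, SZ)))))))
  [12] S(S(S(S(add(S(add(Z, add(SZ, Z))), add(add(Z, Z), add(SZ, SZ)))))))
  [13] S(S(S(S(S(add(add(Z, add(SZ, Z)), add(add(Z, Z), add(SZ, SZ))))))))
  [14] S(S(S(S(S(add(add(SZ, Z), add(add(Z, Z), add(SZ, SZ))))))))
  [15] S(S(S(S(S(add(S(add(Z, Z)), add(add(Z, Z), add(SZ, SZ))))))))
  [16] S(S(S(S(S(S(add(add(Z, Z), add(add(Z, Z), add(SZ, SZ)))))))))
  [17] S(S(S(S(S(S(add(Z, add(add(Z, Z), add(SZ, SZ)))))))))
  [18] S(S(S(S(S(S(add(add(Z, Z), add(SZ, SZ))))))))
  [19] S(S(S(S(S(S(add(Z, add(SZ, SZ))))))))
  [20] S(S(S(S(S(S(add(SZ, SZ)))))))
  [21] S(S(S(S(S(S(S(add(Z, SZ))))))))
  [22] S^8(Z)

Term B:
  start: add(S^4(Z), add(S^4(Z), Z))
  [1] S(add(SSSZ, add(S^4(Z), Z)))
  [2] S(S(add(SSZ, add(S^4(Z), Z))))
  [3] S(S(S(add(SZ, add(S^4(Z), Z)))))
  [4] S(S(S(S(add(Z, add(S^4(Z), Z))))))
  [5] S(S(S(S(add(S^4(Z), Z)))))
  [6] S(S(S(S(S(add(SSSZ, Z))))))
  [7] S(S(S(S(S(S(add(SSZ, Z)))))))
  [8] S(S(S(S(S(S(S(add(SZ, Z))))))))
  [9] S(S(S(S(S(S(S(S(add(Z, Z)))))))))
  [10] S^8(Z)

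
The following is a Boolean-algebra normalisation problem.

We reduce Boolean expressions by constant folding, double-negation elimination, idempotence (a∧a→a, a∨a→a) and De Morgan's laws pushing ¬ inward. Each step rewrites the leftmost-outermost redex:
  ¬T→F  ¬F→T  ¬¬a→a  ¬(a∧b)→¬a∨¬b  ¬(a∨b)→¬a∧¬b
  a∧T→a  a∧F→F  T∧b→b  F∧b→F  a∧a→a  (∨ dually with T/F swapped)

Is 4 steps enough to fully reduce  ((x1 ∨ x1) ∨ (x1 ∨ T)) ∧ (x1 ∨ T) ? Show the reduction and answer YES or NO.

Answer: YES — reaches normal form T in 4 ≤ 4 steps

Derivation:
  start: ((x1 ∨ x1) ∨ (x1 ∨ T)) ∧ (x1 ∨ T)
  [1] (x1 ∨ (x1 ∨ T)) ∧ (x1 ∨ T)
  [2] (x1 ∨ T) ∧ (x1 ∨ T)
  [3] x1 ∨ T
  [4] T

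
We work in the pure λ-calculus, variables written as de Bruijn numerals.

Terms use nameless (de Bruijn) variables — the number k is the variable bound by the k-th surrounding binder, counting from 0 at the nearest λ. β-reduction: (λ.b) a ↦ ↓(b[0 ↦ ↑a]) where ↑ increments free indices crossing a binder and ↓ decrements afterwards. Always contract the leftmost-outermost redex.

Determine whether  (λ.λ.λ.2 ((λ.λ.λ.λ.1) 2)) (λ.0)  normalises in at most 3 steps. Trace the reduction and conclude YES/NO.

  start: (λ.λ.λ.2 ((λ.λ.λ.λ.1) 2)) (λ.0)
  step 1: λ.λ.(λ.0) ((λ.λ.λ.λ.1) (λ.0))
  step 2: λ.λ.(λ.λ.λ.λ.1) (λ.0)
  step 3: λ.λ.λ.λ.λ.1

Answer: YES — reaches normal form λ.λ.λ.λ.λ.1 in 3 ≤ 3 steps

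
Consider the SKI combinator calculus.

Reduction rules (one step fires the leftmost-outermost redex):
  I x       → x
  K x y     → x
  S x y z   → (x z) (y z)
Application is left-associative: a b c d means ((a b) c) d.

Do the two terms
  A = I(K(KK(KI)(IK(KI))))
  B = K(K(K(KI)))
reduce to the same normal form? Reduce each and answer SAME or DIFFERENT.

Term A:
  start: I(K(KK(KI)(IK(KI))))
  step 1: K(KK(KI)(IK(KI)))
  step 2: K(K(IK(KI)))
  step 3: K(K(K(KI)))

Term B:
  start: K(K(K(KI)))

Answer: SAME — A ⇓ K(K(K(KI))), B ⇓ K(K(K(KI)))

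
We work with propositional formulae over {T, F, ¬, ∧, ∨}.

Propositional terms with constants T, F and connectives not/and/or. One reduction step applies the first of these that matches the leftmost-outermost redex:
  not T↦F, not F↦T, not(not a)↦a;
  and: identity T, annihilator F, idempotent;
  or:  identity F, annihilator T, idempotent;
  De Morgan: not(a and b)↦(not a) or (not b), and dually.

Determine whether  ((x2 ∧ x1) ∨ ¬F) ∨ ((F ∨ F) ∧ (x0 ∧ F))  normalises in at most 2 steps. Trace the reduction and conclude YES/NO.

Answer: NO — after 2 steps the term is T ∨ ((F ∨ F) ∧ (x0 ∧ F)), not yet normal

Reduction:
  start: ((x2 ∧ x1) ∨ ¬F) ∨ ((F ∨ F) ∧ (x0 ∧ F))
  [1] ((x2 ∧ x1) ∨ T) ∨ ((F ∨ F) ∧ (x0 ∧ F))
  [2] T ∨ ((F ∨ F) ∧ (x0 ∧ F))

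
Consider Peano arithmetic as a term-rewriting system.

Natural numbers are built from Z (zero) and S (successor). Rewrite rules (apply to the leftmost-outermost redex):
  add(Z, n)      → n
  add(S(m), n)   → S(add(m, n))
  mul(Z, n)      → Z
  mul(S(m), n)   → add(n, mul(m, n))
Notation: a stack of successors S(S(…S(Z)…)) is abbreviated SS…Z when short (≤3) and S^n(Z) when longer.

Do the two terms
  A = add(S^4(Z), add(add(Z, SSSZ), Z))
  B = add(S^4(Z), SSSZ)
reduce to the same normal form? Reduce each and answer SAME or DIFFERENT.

Term A:
  start: add(S^4(Z), add(add(Z, SSSZ), Z))
  →1  S(add(SSSZ, add(add(Z, SSSZ), Z)))
  →2  S(S(add(SSZ, add(add(Z, SSSZ), Z))))
  →3  S(S(S(add(SZ, add(add(Z, SSSZ), Z)))))
  →4  S(S(S(S(add(Z, add(add(Z, SSSZ), Z))))))
  →5  S(S(S(S(add(add(Z, SSSZ), Z)))))
  →6  S(S(S(S(add(SSSZ, Z)))))
  →7  S(S(S(S(S(add(SSZ, Z))))))
  →8  S(S(S(S(S(S(add(SZ, Z)))))))
  →9  S(S(S(S(S(S(S(add(Z, Z))))))))
  →10  S^7(Z)

Term B:
  start: add(S^4(Z), SSSZ)
  →1  S(add(SSSZ, SSSZ))
  →2  S(S(add(SSZ, SSSZ)))
  →3  S(S(S(add(SZ, SSSZ))))
  →4  S(S(S(S(add(Z, SSSZ)))))
  →5  S^7(Z)

Answer: SAME — A ⇓ S^7(Z), B ⇓ S^7(Z)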